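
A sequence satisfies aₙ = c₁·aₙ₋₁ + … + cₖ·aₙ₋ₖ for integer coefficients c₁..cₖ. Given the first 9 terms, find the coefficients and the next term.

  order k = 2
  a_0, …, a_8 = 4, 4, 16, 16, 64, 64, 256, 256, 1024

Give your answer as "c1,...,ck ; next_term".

  a_2 = 0·4 + 4·4 = 16
  a_3 = 0·16 + 4·4 = 16
  a_4 = 0·16 + 4·16 = 64
  a_5 = 0·64 + 4·16 = 64
  a_6 = 0·64 + 4·64 = 256
  a_7 = 0·256 + 4·64 = 256
  a_8 = 0·256 + 4·256 = 1024
  a_9 = 0·1024 + 4·256 = 1024

0,4 ; 1024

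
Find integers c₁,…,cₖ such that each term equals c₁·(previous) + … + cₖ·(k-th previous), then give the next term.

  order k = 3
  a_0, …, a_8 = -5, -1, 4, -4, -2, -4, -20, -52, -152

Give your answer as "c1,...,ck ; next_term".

2,2,2 ; -448

  a_3 = 2·4 + 2·-1 + 2·-5 = -4
  a_4 = 2·-4 + 2·4 + 2·-1 = -2
  a_5 = 2·-2 + 2·-4 + 2·4 = -4
  a_6 = 2·-4 + 2·-2 + 2·-4 = -20
  a_7 = 2·-20 + 2·-4 + 2·-2 = -52
  a_8 = 2·-52 + 2·-20 + 2·-4 = -152
  a_9 = 2·-152 + 2·-52 + 2·-20 = -448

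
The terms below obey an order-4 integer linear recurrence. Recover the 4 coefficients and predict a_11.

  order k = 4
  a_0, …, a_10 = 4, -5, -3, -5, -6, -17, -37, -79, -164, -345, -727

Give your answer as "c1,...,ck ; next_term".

2,0,0,1 ; -1533

  a_4 = 2·-5 + 0·-3 + 0·-5 + 1·4 = -6
  a_5 = 2·-6 + 0·-5 + 0·-3 + 1·-5 = -17
  a_6 = 2·-17 + 0·-6 + 0·-5 + 1·-3 = -37
  a_7 = 2·-37 + 0·-17 + 0·-6 + 1·-5 = -79
  a_8 = 2·-79 + 0·-37 + 0·-17 + 1·-6 = -164
  a_9 = 2·-164 + 0·-79 + 0·-37 + 1·-17 = -345
  a_10 = 2·-345 + 0·-164 + 0·-79 + 1·-37 = -727
  a_11 = 2·-727 + 0·-345 + 0·-164 + 1·-79 = -1533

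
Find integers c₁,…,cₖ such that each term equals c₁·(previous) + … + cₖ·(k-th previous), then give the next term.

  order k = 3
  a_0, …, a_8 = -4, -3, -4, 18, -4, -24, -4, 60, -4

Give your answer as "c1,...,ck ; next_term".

  a_3 = -1·-4 + -2·-3 + -2·-4 = 18
  a_4 = -1·18 + -2·-4 + -2·-3 = -4
  a_5 = -1·-4 + -2·18 + -2·-4 = -24
  a_6 = -1·-24 + -2·-4 + -2·18 = -4
  a_7 = -1·-4 + -2·-24 + -2·-4 = 60
  a_8 = -1·60 + -2·-4 + -2·-24 = -4
  a_9 = -1·-4 + -2·60 + -2·-4 = -108

-1,-2,-2 ; -108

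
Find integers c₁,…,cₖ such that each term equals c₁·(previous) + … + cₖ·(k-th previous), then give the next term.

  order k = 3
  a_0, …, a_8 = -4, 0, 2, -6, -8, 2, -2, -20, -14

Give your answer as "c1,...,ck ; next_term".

1,-1,2 ; 2

  a_3 = 1·2 + -1·0 + 2·-4 = -6
  a_4 = 1·-6 + -1·2 + 2·0 = -8
  a_5 = 1·-8 + -1·-6 + 2·2 = 2
  a_6 = 1·2 + -1·-8 + 2·-6 = -2
  a_7 = 1·-2 + -1·2 + 2·-8 = -20
  a_8 = 1·-20 + -1·-2 + 2·2 = -14
  a_9 = 1·-14 + -1·-20 + 2·-2 = 2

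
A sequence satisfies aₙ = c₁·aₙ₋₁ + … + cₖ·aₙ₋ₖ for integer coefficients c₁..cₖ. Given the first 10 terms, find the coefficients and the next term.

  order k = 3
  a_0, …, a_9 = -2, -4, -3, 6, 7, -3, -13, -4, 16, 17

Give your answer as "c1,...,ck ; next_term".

0,-1,-1 ; -12

  a_3 = 0·-3 + -1·-4 + -1·-2 = 6
  a_4 = 0·6 + -1·-3 + -1·-4 = 7
  a_5 = 0·7 + -1·6 + -1·-3 = -3
  a_6 = 0·-3 + -1·7 + -1·6 = -13
  a_7 = 0·-13 + -1·-3 + -1·7 = -4
  a_8 = 0·-4 + -1·-13 + -1·-3 = 16
  a_9 = 0·16 + -1·-4 + -1·-13 = 17
  a_10 = 0·17 + -1·16 + -1·-4 = -12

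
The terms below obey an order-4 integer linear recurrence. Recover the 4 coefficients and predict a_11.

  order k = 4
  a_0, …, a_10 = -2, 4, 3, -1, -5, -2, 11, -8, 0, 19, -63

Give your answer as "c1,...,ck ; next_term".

  a_4 = -2·-1 + -3·3 + -1·4 + -3·-2 = -5
  a_5 = -2·-5 + -3·-1 + -1·3 + -3·4 = -2
  a_6 = -2·-2 + -3·-5 + -1·-1 + -3·3 = 11
  a_7 = -2·11 + -3·-2 + -1·-5 + -3·-1 = -8
  a_8 = -2·-8 + -3·11 + -1·-2 + -3·-5 = 0
  a_9 = -2·0 + -3·-8 + -1·11 + -3·-2 = 19
  a_10 = -2·19 + -3·0 + -1·-8 + -3·11 = -63
  a_11 = -2·-63 + -3·19 + -1·0 + -3·-8 = 93

-2,-3,-1,-3 ; 93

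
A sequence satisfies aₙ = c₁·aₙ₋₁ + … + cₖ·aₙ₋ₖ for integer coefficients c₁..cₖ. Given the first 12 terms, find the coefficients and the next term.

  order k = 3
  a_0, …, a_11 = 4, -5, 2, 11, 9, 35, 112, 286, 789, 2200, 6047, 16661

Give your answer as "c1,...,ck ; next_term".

2,1,3 ; 45969

  a_3 = 2·2 + 1·-5 + 3·4 = 11
  a_4 = 2·11 + 1·2 + 3·-5 = 9
  a_5 = 2·9 + 1·11 + 3·2 = 35
  a_6 = 2·35 + 1·9 + 3·11 = 112
  a_7 = 2·112 + 1·35 + 3·9 = 286
  a_8 = 2·286 + 1·112 + 3·35 = 789
  a_9 = 2·789 + 1·286 + 3·112 = 2200
  a_10 = 2·2200 + 1·789 + 3·286 = 6047
  a_11 = 2·6047 + 1·2200 + 3·789 = 16661
  a_12 = 2·16661 + 1·6047 + 3·2200 = 45969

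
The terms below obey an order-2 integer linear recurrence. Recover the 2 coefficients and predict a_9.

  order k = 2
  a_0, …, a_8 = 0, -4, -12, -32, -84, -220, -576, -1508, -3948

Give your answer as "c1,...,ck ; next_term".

3,-1 ; -10336

  a_2 = 3·-4 + -1·0 = -12
  a_3 = 3·-12 + -1·-4 = -32
  a_4 = 3·-32 + -1·-12 = -84
  a_5 = 3·-84 + -1·-32 = -220
  a_6 = 3·-220 + -1·-84 = -576
  a_7 = 3·-576 + -1·-220 = -1508
  a_8 = 3·-1508 + -1·-576 = -3948
  a_9 = 3·-3948 + -1·-1508 = -10336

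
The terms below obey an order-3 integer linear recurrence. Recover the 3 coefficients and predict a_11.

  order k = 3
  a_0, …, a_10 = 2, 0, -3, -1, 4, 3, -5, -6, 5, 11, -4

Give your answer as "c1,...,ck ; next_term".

  a_3 = -1·-3 + -1·0 + -2·2 = -1
  a_4 = -1·-1 + -1·-3 + -2·0 = 4
  a_5 = -1·4 + -1·-1 + -2·-3 = 3
  a_6 = -1·3 + -1·4 + -2·-1 = -5
  a_7 = -1·-5 + -1·3 + -2·4 = -6
  a_8 = -1·-6 + -1·-5 + -2·3 = 5
  a_9 = -1·5 + -1·-6 + -2·-5 = 11
  a_10 = -1·11 + -1·5 + -2·-6 = -4
  a_11 = -1·-4 + -1·11 + -2·5 = -17

-1,-1,-2 ; -17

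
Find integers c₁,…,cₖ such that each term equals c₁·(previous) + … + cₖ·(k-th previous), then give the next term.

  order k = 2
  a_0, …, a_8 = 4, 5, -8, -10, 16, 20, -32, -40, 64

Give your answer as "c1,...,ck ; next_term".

  a_2 = 0·5 + -2·4 = -8
  a_3 = 0·-8 + -2·5 = -10
  a_4 = 0·-10 + -2·-8 = 16
  a_5 = 0·16 + -2·-10 = 20
  a_6 = 0·20 + -2·16 = -32
  a_7 = 0·-32 + -2·20 = -40
  a_8 = 0·-40 + -2·-32 = 64
  a_9 = 0·64 + -2·-40 = 80

0,-2 ; 80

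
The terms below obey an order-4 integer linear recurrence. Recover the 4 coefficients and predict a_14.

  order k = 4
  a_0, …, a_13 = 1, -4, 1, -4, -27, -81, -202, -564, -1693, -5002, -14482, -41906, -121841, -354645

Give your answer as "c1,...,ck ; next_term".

  a_4 = 3·-4 + -2·1 + 4·-4 + 3·1 = -27
  a_5 = 3·-27 + -2·-4 + 4·1 + 3·-4 = -81
  a_6 = 3·-81 + -2·-27 + 4·-4 + 3·1 = -202
  a_7 = 3·-202 + -2·-81 + 4·-27 + 3·-4 = -564
  a_8 = 3·-564 + -2·-202 + 4·-81 + 3·-27 = -1693
  a_9 = 3·-1693 + -2·-564 + 4·-202 + 3·-81 = -5002
  a_10 = 3·-5002 + -2·-1693 + 4·-564 + 3·-202 = -14482
  a_11 = 3·-14482 + -2·-5002 + 4·-1693 + 3·-564 = -41906
  a_12 = 3·-41906 + -2·-14482 + 4·-5002 + 3·-1693 = -121841
  a_13 = 3·-121841 + -2·-41906 + 4·-14482 + 3·-5002 = -354645
  a_14 = 3·-354645 + -2·-121841 + 4·-41906 + 3·-14482 = -1031323

3,-2,4,3 ; -1031323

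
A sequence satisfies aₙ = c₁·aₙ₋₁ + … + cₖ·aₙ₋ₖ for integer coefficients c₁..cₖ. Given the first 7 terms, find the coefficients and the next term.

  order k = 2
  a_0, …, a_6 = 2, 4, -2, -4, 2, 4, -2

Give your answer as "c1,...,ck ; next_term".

  a_2 = 0·4 + -1·2 = -2
  a_3 = 0·-2 + -1·4 = -4
  a_4 = 0·-4 + -1·-2 = 2
  a_5 = 0·2 + -1·-4 = 4
  a_6 = 0·4 + -1·2 = -2
  a_7 = 0·-2 + -1·4 = -4

0,-1 ; -4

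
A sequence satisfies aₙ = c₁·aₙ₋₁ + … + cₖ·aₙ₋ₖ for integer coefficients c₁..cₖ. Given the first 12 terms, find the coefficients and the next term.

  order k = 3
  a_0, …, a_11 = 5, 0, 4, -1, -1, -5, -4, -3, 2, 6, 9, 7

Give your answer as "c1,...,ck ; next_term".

1,0,-1 ; 1

  a_3 = 1·4 + 0·0 + -1·5 = -1
  a_4 = 1·-1 + 0·4 + -1·0 = -1
  a_5 = 1·-1 + 0·-1 + -1·4 = -5
  a_6 = 1·-5 + 0·-1 + -1·-1 = -4
  a_7 = 1·-4 + 0·-5 + -1·-1 = -3
  a_8 = 1·-3 + 0·-4 + -1·-5 = 2
  a_9 = 1·2 + 0·-3 + -1·-4 = 6
  a_10 = 1·6 + 0·2 + -1·-3 = 9
  a_11 = 1·9 + 0·6 + -1·2 = 7
  a_12 = 1·7 + 0·9 + -1·6 = 1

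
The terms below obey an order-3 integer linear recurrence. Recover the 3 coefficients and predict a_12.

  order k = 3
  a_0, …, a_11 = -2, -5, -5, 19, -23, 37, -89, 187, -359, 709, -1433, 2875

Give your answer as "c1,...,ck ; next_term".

-2,-1,-2 ; -5735

  a_3 = -2·-5 + -1·-5 + -2·-2 = 19
  a_4 = -2·19 + -1·-5 + -2·-5 = -23
  a_5 = -2·-23 + -1·19 + -2·-5 = 37
  a_6 = -2·37 + -1·-23 + -2·19 = -89
  a_7 = -2·-89 + -1·37 + -2·-23 = 187
  a_8 = -2·187 + -1·-89 + -2·37 = -359
  a_9 = -2·-359 + -1·187 + -2·-89 = 709
  a_10 = -2·709 + -1·-359 + -2·187 = -1433
  a_11 = -2·-1433 + -1·709 + -2·-359 = 2875
  a_12 = -2·2875 + -1·-1433 + -2·709 = -5735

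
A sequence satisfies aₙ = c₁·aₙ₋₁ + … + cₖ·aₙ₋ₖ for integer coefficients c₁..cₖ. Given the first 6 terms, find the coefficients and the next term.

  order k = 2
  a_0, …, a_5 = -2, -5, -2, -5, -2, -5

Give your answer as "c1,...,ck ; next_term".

0,1 ; -2

  a_2 = 0·-5 + 1·-2 = -2
  a_3 = 0·-2 + 1·-5 = -5
  a_4 = 0·-5 + 1·-2 = -2
  a_5 = 0·-2 + 1·-5 = -5
  a_6 = 0·-5 + 1·-2 = -2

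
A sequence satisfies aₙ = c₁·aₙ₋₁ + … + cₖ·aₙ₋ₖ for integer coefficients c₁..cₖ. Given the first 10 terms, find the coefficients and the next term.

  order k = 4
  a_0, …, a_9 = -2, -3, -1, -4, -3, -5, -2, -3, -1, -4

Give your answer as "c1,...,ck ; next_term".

  a_4 = 1·-4 + 0·-1 + -1·-3 + 1·-2 = -3
  a_5 = 1·-3 + 0·-4 + -1·-1 + 1·-3 = -5
  a_6 = 1·-5 + 0·-3 + -1·-4 + 1·-1 = -2
  a_7 = 1·-2 + 0·-5 + -1·-3 + 1·-4 = -3
  a_8 = 1·-3 + 0·-2 + -1·-5 + 1·-3 = -1
  a_9 = 1·-1 + 0·-3 + -1·-2 + 1·-5 = -4
  a_10 = 1·-4 + 0·-1 + -1·-3 + 1·-2 = -3

1,0,-1,1 ; -3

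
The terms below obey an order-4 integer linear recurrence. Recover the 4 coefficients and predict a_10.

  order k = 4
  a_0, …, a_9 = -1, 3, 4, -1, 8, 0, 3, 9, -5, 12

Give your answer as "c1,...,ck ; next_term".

  a_4 = 0·-1 + 1·4 + 1·3 + -1·-1 = 8
  a_5 = 0·8 + 1·-1 + 1·4 + -1·3 = 0
  a_6 = 0·0 + 1·8 + 1·-1 + -1·4 = 3
  a_7 = 0·3 + 1·0 + 1·8 + -1·-1 = 9
  a_8 = 0·9 + 1·3 + 1·0 + -1·8 = -5
  a_9 = 0·-5 + 1·9 + 1·3 + -1·0 = 12
  a_10 = 0·12 + 1·-5 + 1·9 + -1·3 = 1

0,1,1,-1 ; 1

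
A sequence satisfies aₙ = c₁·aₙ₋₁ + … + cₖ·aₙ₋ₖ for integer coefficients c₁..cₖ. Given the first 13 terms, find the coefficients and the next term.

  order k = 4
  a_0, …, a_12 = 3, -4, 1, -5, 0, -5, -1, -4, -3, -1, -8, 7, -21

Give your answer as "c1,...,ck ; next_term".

  a_4 = -1·-5 + 2·1 + 1·-4 + -1·3 = 0
  a_5 = -1·0 + 2·-5 + 1·1 + -1·-4 = -5
  a_6 = -1·-5 + 2·0 + 1·-5 + -1·1 = -1
  a_7 = -1·-1 + 2·-5 + 1·0 + -1·-5 = -4
  a_8 = -1·-4 + 2·-1 + 1·-5 + -1·0 = -3
  a_9 = -1·-3 + 2·-4 + 1·-1 + -1·-5 = -1
  a_10 = -1·-1 + 2·-3 + 1·-4 + -1·-1 = -8
  a_11 = -1·-8 + 2·-1 + 1·-3 + -1·-4 = 7
  a_12 = -1·7 + 2·-8 + 1·-1 + -1·-3 = -21
  a_13 = -1·-21 + 2·7 + 1·-8 + -1·-1 = 28

-1,2,1,-1 ; 28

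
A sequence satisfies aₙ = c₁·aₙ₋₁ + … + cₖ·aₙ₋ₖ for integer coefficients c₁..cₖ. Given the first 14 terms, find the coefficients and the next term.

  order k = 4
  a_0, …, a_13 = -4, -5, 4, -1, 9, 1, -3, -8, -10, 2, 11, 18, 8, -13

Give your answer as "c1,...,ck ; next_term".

  a_4 = 0·-1 + 0·4 + -1·-5 + -1·-4 = 9
  a_5 = 0·9 + 0·-1 + -1·4 + -1·-5 = 1
  a_6 = 0·1 + 0·9 + -1·-1 + -1·4 = -3
  a_7 = 0·-3 + 0·1 + -1·9 + -1·-1 = -8
  a_8 = 0·-8 + 0·-3 + -1·1 + -1·9 = -10
  a_9 = 0·-10 + 0·-8 + -1·-3 + -1·1 = 2
  a_10 = 0·2 + 0·-10 + -1·-8 + -1·-3 = 11
  a_11 = 0·11 + 0·2 + -1·-10 + -1·-8 = 18
  a_12 = 0·18 + 0·11 + -1·2 + -1·-10 = 8
  a_13 = 0·8 + 0·18 + -1·11 + -1·2 = -13
  a_14 = 0·-13 + 0·8 + -1·18 + -1·11 = -29

0,0,-1,-1 ; -29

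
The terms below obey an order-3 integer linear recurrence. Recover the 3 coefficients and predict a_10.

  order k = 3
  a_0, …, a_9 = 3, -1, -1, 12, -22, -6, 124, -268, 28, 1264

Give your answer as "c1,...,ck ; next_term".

-2,-4,2 ; -3176

  a_3 = -2·-1 + -4·-1 + 2·3 = 12
  a_4 = -2·12 + -4·-1 + 2·-1 = -22
  a_5 = -2·-22 + -4·12 + 2·-1 = -6
  a_6 = -2·-6 + -4·-22 + 2·12 = 124
  a_7 = -2·124 + -4·-6 + 2·-22 = -268
  a_8 = -2·-268 + -4·124 + 2·-6 = 28
  a_9 = -2·28 + -4·-268 + 2·124 = 1264
  a_10 = -2·1264 + -4·28 + 2·-268 = -3176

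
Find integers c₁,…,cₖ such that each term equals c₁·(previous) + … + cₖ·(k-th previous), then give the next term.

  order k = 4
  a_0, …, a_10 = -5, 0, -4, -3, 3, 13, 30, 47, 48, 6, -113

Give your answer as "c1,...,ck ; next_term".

2,-1,-1,-1 ; -327

  a_4 = 2·-3 + -1·-4 + -1·0 + -1·-5 = 3
  a_5 = 2·3 + -1·-3 + -1·-4 + -1·0 = 13
  a_6 = 2·13 + -1·3 + -1·-3 + -1·-4 = 30
  a_7 = 2·30 + -1·13 + -1·3 + -1·-3 = 47
  a_8 = 2·47 + -1·30 + -1·13 + -1·3 = 48
  a_9 = 2·48 + -1·47 + -1·30 + -1·13 = 6
  a_10 = 2·6 + -1·48 + -1·47 + -1·30 = -113
  a_11 = 2·-113 + -1·6 + -1·48 + -1·47 = -327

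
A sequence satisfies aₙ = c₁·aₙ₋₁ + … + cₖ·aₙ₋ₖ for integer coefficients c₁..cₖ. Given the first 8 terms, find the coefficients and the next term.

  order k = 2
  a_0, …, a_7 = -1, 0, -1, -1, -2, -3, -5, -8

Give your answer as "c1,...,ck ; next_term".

1,1 ; -13

  a_2 = 1·0 + 1·-1 = -1
  a_3 = 1·-1 + 1·0 = -1
  a_4 = 1·-1 + 1·-1 = -2
  a_5 = 1·-2 + 1·-1 = -3
  a_6 = 1·-3 + 1·-2 = -5
  a_7 = 1·-5 + 1·-3 = -8
  a_8 = 1·-8 + 1·-5 = -13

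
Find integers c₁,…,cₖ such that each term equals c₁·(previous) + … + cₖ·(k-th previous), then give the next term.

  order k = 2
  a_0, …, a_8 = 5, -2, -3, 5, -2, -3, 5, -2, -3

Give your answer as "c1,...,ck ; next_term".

-1,-1 ; 5

  a_2 = -1·-2 + -1·5 = -3
  a_3 = -1·-3 + -1·-2 = 5
  a_4 = -1·5 + -1·-3 = -2
  a_5 = -1·-2 + -1·5 = -3
  a_6 = -1·-3 + -1·-2 = 5
  a_7 = -1·5 + -1·-3 = -2
  a_8 = -1·-2 + -1·5 = -3
  a_9 = -1·-3 + -1·-2 = 5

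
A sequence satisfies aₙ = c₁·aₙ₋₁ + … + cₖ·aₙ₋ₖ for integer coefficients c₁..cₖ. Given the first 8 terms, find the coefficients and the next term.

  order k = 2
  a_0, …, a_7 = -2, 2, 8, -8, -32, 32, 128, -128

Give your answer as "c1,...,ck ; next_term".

  a_2 = 0·2 + -4·-2 = 8
  a_3 = 0·8 + -4·2 = -8
  a_4 = 0·-8 + -4·8 = -32
  a_5 = 0·-32 + -4·-8 = 32
  a_6 = 0·32 + -4·-32 = 128
  a_7 = 0·128 + -4·32 = -128
  a_8 = 0·-128 + -4·128 = -512

0,-4 ; -512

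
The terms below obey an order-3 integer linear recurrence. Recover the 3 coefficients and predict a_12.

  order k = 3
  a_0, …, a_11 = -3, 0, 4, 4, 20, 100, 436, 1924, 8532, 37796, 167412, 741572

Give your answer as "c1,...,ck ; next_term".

4,1,4 ; 3284884

  a_3 = 4·4 + 1·0 + 4·-3 = 4
  a_4 = 4·4 + 1·4 + 4·0 = 20
  a_5 = 4·20 + 1·4 + 4·4 = 100
  a_6 = 4·100 + 1·20 + 4·4 = 436
  a_7 = 4·436 + 1·100 + 4·20 = 1924
  a_8 = 4·1924 + 1·436 + 4·100 = 8532
  a_9 = 4·8532 + 1·1924 + 4·436 = 37796
  a_10 = 4·37796 + 1·8532 + 4·1924 = 167412
  a_11 = 4·167412 + 1·37796 + 4·8532 = 741572
  a_12 = 4·741572 + 1·167412 + 4·37796 = 3284884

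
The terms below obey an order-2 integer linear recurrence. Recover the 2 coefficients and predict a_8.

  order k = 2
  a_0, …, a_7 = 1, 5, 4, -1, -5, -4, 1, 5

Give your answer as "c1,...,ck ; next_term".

  a_2 = 1·5 + -1·1 = 4
  a_3 = 1·4 + -1·5 = -1
  a_4 = 1·-1 + -1·4 = -5
  a_5 = 1·-5 + -1·-1 = -4
  a_6 = 1·-4 + -1·-5 = 1
  a_7 = 1·1 + -1·-4 = 5
  a_8 = 1·5 + -1·1 = 4

1,-1 ; 4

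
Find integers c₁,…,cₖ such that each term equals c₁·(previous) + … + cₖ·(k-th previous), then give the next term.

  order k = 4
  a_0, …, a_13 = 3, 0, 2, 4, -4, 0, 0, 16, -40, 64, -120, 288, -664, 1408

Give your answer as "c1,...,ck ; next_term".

-2,-1,-2,2 ; -2968

  a_4 = -2·4 + -1·2 + -2·0 + 2·3 = -4
  a_5 = -2·-4 + -1·4 + -2·2 + 2·0 = 0
  a_6 = -2·0 + -1·-4 + -2·4 + 2·2 = 0
  a_7 = -2·0 + -1·0 + -2·-4 + 2·4 = 16
  a_8 = -2·16 + -1·0 + -2·0 + 2·-4 = -40
  a_9 = -2·-40 + -1·16 + -2·0 + 2·0 = 64
  a_10 = -2·64 + -1·-40 + -2·16 + 2·0 = -120
  a_11 = -2·-120 + -1·64 + -2·-40 + 2·16 = 288
  a_12 = -2·288 + -1·-120 + -2·64 + 2·-40 = -664
  a_13 = -2·-664 + -1·288 + -2·-120 + 2·64 = 1408
  a_14 = -2·1408 + -1·-664 + -2·288 + 2·-120 = -2968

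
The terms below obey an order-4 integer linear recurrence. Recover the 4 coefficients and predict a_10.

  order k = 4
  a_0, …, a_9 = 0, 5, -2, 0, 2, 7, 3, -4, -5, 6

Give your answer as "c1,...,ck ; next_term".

  a_4 = 1·0 + -1·-2 + 0·5 + 1·0 = 2
  a_5 = 1·2 + -1·0 + 0·-2 + 1·5 = 7
  a_6 = 1·7 + -1·2 + 0·0 + 1·-2 = 3
  a_7 = 1·3 + -1·7 + 0·2 + 1·0 = -4
  a_8 = 1·-4 + -1·3 + 0·7 + 1·2 = -5
  a_9 = 1·-5 + -1·-4 + 0·3 + 1·7 = 6
  a_10 = 1·6 + -1·-5 + 0·-4 + 1·3 = 14

1,-1,0,1 ; 14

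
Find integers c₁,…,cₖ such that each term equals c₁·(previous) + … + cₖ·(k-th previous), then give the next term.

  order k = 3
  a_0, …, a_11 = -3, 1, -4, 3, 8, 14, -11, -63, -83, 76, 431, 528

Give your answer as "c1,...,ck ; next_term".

1,-2,-3 ; -562

  a_3 = 1·-4 + -2·1 + -3·-3 = 3
  a_4 = 1·3 + -2·-4 + -3·1 = 8
  a_5 = 1·8 + -2·3 + -3·-4 = 14
  a_6 = 1·14 + -2·8 + -3·3 = -11
  a_7 = 1·-11 + -2·14 + -3·8 = -63
  a_8 = 1·-63 + -2·-11 + -3·14 = -83
  a_9 = 1·-83 + -2·-63 + -3·-11 = 76
  a_10 = 1·76 + -2·-83 + -3·-63 = 431
  a_11 = 1·431 + -2·76 + -3·-83 = 528
  a_12 = 1·528 + -2·431 + -3·76 = -562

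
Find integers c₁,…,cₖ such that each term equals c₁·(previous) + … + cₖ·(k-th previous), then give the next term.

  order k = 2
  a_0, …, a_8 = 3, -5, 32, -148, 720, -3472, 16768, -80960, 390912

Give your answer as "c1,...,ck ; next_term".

-4,4 ; -1887488

  a_2 = -4·-5 + 4·3 = 32
  a_3 = -4·32 + 4·-5 = -148
  a_4 = -4·-148 + 4·32 = 720
  a_5 = -4·720 + 4·-148 = -3472
  a_6 = -4·-3472 + 4·720 = 16768
  a_7 = -4·16768 + 4·-3472 = -80960
  a_8 = -4·-80960 + 4·16768 = 390912
  a_9 = -4·390912 + 4·-80960 = -1887488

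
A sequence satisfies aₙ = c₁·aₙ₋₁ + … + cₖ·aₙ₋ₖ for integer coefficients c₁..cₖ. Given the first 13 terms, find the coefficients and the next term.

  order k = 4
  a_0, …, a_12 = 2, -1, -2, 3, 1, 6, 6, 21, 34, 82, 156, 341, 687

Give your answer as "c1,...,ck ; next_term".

1,2,0,1 ; 1451

  a_4 = 1·3 + 2·-2 + 0·-1 + 1·2 = 1
  a_5 = 1·1 + 2·3 + 0·-2 + 1·-1 = 6
  a_6 = 1·6 + 2·1 + 0·3 + 1·-2 = 6
  a_7 = 1·6 + 2·6 + 0·1 + 1·3 = 21
  a_8 = 1·21 + 2·6 + 0·6 + 1·1 = 34
  a_9 = 1·34 + 2·21 + 0·6 + 1·6 = 82
  a_10 = 1·82 + 2·34 + 0·21 + 1·6 = 156
  a_11 = 1·156 + 2·82 + 0·34 + 1·21 = 341
  a_12 = 1·341 + 2·156 + 0·82 + 1·34 = 687
  a_13 = 1·687 + 2·341 + 0·156 + 1·82 = 1451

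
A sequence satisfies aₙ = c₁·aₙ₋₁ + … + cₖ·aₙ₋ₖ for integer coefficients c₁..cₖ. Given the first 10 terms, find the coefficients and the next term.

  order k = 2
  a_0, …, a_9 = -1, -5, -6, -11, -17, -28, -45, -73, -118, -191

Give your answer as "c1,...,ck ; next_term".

1,1 ; -309

  a_2 = 1·-5 + 1·-1 = -6
  a_3 = 1·-6 + 1·-5 = -11
  a_4 = 1·-11 + 1·-6 = -17
  a_5 = 1·-17 + 1·-11 = -28
  a_6 = 1·-28 + 1·-17 = -45
  a_7 = 1·-45 + 1·-28 = -73
  a_8 = 1·-73 + 1·-45 = -118
  a_9 = 1·-118 + 1·-73 = -191
  a_10 = 1·-191 + 1·-118 = -309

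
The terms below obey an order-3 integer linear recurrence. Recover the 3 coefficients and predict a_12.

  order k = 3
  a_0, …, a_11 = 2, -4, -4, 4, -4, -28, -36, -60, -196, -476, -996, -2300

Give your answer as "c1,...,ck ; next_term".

2,-1,4 ; -5508

  a_3 = 2·-4 + -1·-4 + 4·2 = 4
  a_4 = 2·4 + -1·-4 + 4·-4 = -4
  a_5 = 2·-4 + -1·4 + 4·-4 = -28
  a_6 = 2·-28 + -1·-4 + 4·4 = -36
  a_7 = 2·-36 + -1·-28 + 4·-4 = -60
  a_8 = 2·-60 + -1·-36 + 4·-28 = -196
  a_9 = 2·-196 + -1·-60 + 4·-36 = -476
  a_10 = 2·-476 + -1·-196 + 4·-60 = -996
  a_11 = 2·-996 + -1·-476 + 4·-196 = -2300
  a_12 = 2·-2300 + -1·-996 + 4·-476 = -5508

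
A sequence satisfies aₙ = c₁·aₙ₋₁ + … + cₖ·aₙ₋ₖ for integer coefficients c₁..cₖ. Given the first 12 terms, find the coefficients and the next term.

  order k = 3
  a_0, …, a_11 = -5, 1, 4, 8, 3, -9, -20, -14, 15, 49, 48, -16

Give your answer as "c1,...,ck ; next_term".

  a_3 = 1·4 + -1·1 + -1·-5 = 8
  a_4 = 1·8 + -1·4 + -1·1 = 3
  a_5 = 1·3 + -1·8 + -1·4 = -9
  a_6 = 1·-9 + -1·3 + -1·8 = -20
  a_7 = 1·-20 + -1·-9 + -1·3 = -14
  a_8 = 1·-14 + -1·-20 + -1·-9 = 15
  a_9 = 1·15 + -1·-14 + -1·-20 = 49
  a_10 = 1·49 + -1·15 + -1·-14 = 48
  a_11 = 1·48 + -1·49 + -1·15 = -16
  a_12 = 1·-16 + -1·48 + -1·49 = -113

1,-1,-1 ; -113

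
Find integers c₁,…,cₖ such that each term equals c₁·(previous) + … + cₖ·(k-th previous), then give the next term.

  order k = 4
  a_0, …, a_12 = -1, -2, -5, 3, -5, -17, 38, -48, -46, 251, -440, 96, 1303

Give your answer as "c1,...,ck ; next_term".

  a_4 = -2·3 + -2·-5 + 3·-2 + 3·-1 = -5
  a_5 = -2·-5 + -2·3 + 3·-5 + 3·-2 = -17
  a_6 = -2·-17 + -2·-5 + 3·3 + 3·-5 = 38
  a_7 = -2·38 + -2·-17 + 3·-5 + 3·3 = -48
  a_8 = -2·-48 + -2·38 + 3·-17 + 3·-5 = -46
  a_9 = -2·-46 + -2·-48 + 3·38 + 3·-17 = 251
  a_10 = -2·251 + -2·-46 + 3·-48 + 3·38 = -440
  a_11 = -2·-440 + -2·251 + 3·-46 + 3·-48 = 96
  a_12 = -2·96 + -2·-440 + 3·251 + 3·-46 = 1303
  a_13 = -2·1303 + -2·96 + 3·-440 + 3·251 = -3365

-2,-2,3,3 ; -3365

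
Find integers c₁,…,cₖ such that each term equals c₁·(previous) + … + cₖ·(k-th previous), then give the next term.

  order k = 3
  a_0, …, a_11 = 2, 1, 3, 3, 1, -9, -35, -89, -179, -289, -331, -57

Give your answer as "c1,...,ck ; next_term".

  a_3 = 3·3 + -2·1 + -2·2 = 3
  a_4 = 3·3 + -2·3 + -2·1 = 1
  a_5 = 3·1 + -2·3 + -2·3 = -9
  a_6 = 3·-9 + -2·1 + -2·3 = -35
  a_7 = 3·-35 + -2·-9 + -2·1 = -89
  a_8 = 3·-89 + -2·-35 + -2·-9 = -179
  a_9 = 3·-179 + -2·-89 + -2·-35 = -289
  a_10 = 3·-289 + -2·-179 + -2·-89 = -331
  a_11 = 3·-331 + -2·-289 + -2·-179 = -57
  a_12 = 3·-57 + -2·-331 + -2·-289 = 1069

3,-2,-2 ; 1069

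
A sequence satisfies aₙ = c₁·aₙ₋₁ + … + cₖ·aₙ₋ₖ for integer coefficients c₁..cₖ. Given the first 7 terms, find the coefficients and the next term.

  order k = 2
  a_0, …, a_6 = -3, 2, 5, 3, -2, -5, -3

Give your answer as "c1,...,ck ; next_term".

  a_2 = 1·2 + -1·-3 = 5
  a_3 = 1·5 + -1·2 = 3
  a_4 = 1·3 + -1·5 = -2
  a_5 = 1·-2 + -1·3 = -5
  a_6 = 1·-5 + -1·-2 = -3
  a_7 = 1·-3 + -1·-5 = 2

1,-1 ; 2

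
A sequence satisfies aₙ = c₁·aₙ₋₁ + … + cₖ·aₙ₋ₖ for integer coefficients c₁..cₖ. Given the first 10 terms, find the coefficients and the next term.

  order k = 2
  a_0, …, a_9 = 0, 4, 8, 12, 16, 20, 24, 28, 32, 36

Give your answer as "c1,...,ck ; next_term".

  a_2 = 2·4 + -1·0 = 8
  a_3 = 2·8 + -1·4 = 12
  a_4 = 2·12 + -1·8 = 16
  a_5 = 2·16 + -1·12 = 20
  a_6 = 2·20 + -1·16 = 24
  a_7 = 2·24 + -1·20 = 28
  a_8 = 2·28 + -1·24 = 32
  a_9 = 2·32 + -1·28 = 36
  a_10 = 2·36 + -1·32 = 40

2,-1 ; 40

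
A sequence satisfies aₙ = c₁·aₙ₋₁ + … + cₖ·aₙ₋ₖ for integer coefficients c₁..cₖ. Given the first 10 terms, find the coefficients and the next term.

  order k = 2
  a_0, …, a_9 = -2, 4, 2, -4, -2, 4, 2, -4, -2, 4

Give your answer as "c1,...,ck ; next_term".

  a_2 = 0·4 + -1·-2 = 2
  a_3 = 0·2 + -1·4 = -4
  a_4 = 0·-4 + -1·2 = -2
  a_5 = 0·-2 + -1·-4 = 4
  a_6 = 0·4 + -1·-2 = 2
  a_7 = 0·2 + -1·4 = -4
  a_8 = 0·-4 + -1·2 = -2
  a_9 = 0·-2 + -1·-4 = 4
  a_10 = 0·4 + -1·-2 = 2

0,-1 ; 2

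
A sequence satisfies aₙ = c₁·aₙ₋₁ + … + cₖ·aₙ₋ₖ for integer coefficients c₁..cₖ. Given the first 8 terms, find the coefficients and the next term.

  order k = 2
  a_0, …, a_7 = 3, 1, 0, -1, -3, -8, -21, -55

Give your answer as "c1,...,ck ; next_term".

  a_2 = 3·1 + -1·3 = 0
  a_3 = 3·0 + -1·1 = -1
  a_4 = 3·-1 + -1·0 = -3
  a_5 = 3·-3 + -1·-1 = -8
  a_6 = 3·-8 + -1·-3 = -21
  a_7 = 3·-21 + -1·-8 = -55
  a_8 = 3·-55 + -1·-21 = -144

3,-1 ; -144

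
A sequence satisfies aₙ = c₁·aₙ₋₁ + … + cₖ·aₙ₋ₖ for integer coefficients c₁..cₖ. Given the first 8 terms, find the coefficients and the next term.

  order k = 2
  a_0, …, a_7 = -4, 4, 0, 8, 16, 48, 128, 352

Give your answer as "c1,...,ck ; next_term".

  a_2 = 2·4 + 2·-4 = 0
  a_3 = 2·0 + 2·4 = 8
  a_4 = 2·8 + 2·0 = 16
  a_5 = 2·16 + 2·8 = 48
  a_6 = 2·48 + 2·16 = 128
  a_7 = 2·128 + 2·48 = 352
  a_8 = 2·352 + 2·128 = 960

2,2 ; 960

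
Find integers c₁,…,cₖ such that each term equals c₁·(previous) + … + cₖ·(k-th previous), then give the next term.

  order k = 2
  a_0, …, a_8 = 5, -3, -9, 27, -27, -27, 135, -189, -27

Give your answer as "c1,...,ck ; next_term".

-2,-3 ; 621

  a_2 = -2·-3 + -3·5 = -9
  a_3 = -2·-9 + -3·-3 = 27
  a_4 = -2·27 + -3·-9 = -27
  a_5 = -2·-27 + -3·27 = -27
  a_6 = -2·-27 + -3·-27 = 135
  a_7 = -2·135 + -3·-27 = -189
  a_8 = -2·-189 + -3·135 = -27
  a_9 = -2·-27 + -3·-189 = 621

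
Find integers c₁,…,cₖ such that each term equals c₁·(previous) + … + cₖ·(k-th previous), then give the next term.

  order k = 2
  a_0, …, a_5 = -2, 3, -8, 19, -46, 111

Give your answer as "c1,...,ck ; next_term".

-2,1 ; -268

  a_2 = -2·3 + 1·-2 = -8
  a_3 = -2·-8 + 1·3 = 19
  a_4 = -2·19 + 1·-8 = -46
  a_5 = -2·-46 + 1·19 = 111
  a_6 = -2·111 + 1·-46 = -268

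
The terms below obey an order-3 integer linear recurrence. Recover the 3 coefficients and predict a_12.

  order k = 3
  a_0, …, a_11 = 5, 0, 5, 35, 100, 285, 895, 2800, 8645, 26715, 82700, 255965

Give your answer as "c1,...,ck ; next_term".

3,-1,4 ; 792055

  a_3 = 3·5 + -1·0 + 4·5 = 35
  a_4 = 3·35 + -1·5 + 4·0 = 100
  a_5 = 3·100 + -1·35 + 4·5 = 285
  a_6 = 3·285 + -1·100 + 4·35 = 895
  a_7 = 3·895 + -1·285 + 4·100 = 2800
  a_8 = 3·2800 + -1·895 + 4·285 = 8645
  a_9 = 3·8645 + -1·2800 + 4·895 = 26715
  a_10 = 3·26715 + -1·8645 + 4·2800 = 82700
  a_11 = 3·82700 + -1·26715 + 4·8645 = 255965
  a_12 = 3·255965 + -1·82700 + 4·26715 = 792055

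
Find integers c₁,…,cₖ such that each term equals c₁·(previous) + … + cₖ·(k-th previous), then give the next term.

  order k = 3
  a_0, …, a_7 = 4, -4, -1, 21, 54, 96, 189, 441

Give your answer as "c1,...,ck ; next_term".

  a_3 = 3·-1 + -3·-4 + 3·4 = 21
  a_4 = 3·21 + -3·-1 + 3·-4 = 54
  a_5 = 3·54 + -3·21 + 3·-1 = 96
  a_6 = 3·96 + -3·54 + 3·21 = 189
  a_7 = 3·189 + -3·96 + 3·54 = 441
  a_8 = 3·441 + -3·189 + 3·96 = 1044

3,-3,3 ; 1044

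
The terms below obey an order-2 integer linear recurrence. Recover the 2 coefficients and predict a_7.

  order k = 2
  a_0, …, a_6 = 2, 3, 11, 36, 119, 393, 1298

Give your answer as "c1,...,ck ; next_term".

3,1 ; 4287

  a_2 = 3·3 + 1·2 = 11
  a_3 = 3·11 + 1·3 = 36
  a_4 = 3·36 + 1·11 = 119
  a_5 = 3·119 + 1·36 = 393
  a_6 = 3·393 + 1·119 = 1298
  a_7 = 3·1298 + 1·393 = 4287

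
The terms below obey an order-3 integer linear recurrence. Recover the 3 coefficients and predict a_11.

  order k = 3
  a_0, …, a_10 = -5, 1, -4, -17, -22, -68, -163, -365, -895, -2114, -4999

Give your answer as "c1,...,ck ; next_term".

1,2,3 ; -11912

  a_3 = 1·-4 + 2·1 + 3·-5 = -17
  a_4 = 1·-17 + 2·-4 + 3·1 = -22
  a_5 = 1·-22 + 2·-17 + 3·-4 = -68
  a_6 = 1·-68 + 2·-22 + 3·-17 = -163
  a_7 = 1·-163 + 2·-68 + 3·-22 = -365
  a_8 = 1·-365 + 2·-163 + 3·-68 = -895
  a_9 = 1·-895 + 2·-365 + 3·-163 = -2114
  a_10 = 1·-2114 + 2·-895 + 3·-365 = -4999
  a_11 = 1·-4999 + 2·-2114 + 3·-895 = -11912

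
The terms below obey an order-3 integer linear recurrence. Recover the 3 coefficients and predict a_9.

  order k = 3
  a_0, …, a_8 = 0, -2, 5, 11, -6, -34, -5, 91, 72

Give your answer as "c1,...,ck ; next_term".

  a_3 = 1·5 + -3·-2 + 1·0 = 11
  a_4 = 1·11 + -3·5 + 1·-2 = -6
  a_5 = 1·-6 + -3·11 + 1·5 = -34
  a_6 = 1·-34 + -3·-6 + 1·11 = -5
  a_7 = 1·-5 + -3·-34 + 1·-6 = 91
  a_8 = 1·91 + -3·-5 + 1·-34 = 72
  a_9 = 1·72 + -3·91 + 1·-5 = -206

1,-3,1 ; -206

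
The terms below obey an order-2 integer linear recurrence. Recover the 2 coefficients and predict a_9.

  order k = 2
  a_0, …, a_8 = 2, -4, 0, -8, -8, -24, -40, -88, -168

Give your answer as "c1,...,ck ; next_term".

1,2 ; -344

  a_2 = 1·-4 + 2·2 = 0
  a_3 = 1·0 + 2·-4 = -8
  a_4 = 1·-8 + 2·0 = -8
  a_5 = 1·-8 + 2·-8 = -24
  a_6 = 1·-24 + 2·-8 = -40
  a_7 = 1·-40 + 2·-24 = -88
  a_8 = 1·-88 + 2·-40 = -168
  a_9 = 1·-168 + 2·-88 = -344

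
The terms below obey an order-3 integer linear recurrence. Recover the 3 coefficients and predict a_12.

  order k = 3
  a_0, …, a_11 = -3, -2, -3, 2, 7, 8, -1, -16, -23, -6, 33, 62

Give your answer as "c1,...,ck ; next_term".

1,-1,-1 ; 35

  a_3 = 1·-3 + -1·-2 + -1·-3 = 2
  a_4 = 1·2 + -1·-3 + -1·-2 = 7
  a_5 = 1·7 + -1·2 + -1·-3 = 8
  a_6 = 1·8 + -1·7 + -1·2 = -1
  a_7 = 1·-1 + -1·8 + -1·7 = -16
  a_8 = 1·-16 + -1·-1 + -1·8 = -23
  a_9 = 1·-23 + -1·-16 + -1·-1 = -6
  a_10 = 1·-6 + -1·-23 + -1·-16 = 33
  a_11 = 1·33 + -1·-6 + -1·-23 = 62
  a_12 = 1·62 + -1·33 + -1·-6 = 35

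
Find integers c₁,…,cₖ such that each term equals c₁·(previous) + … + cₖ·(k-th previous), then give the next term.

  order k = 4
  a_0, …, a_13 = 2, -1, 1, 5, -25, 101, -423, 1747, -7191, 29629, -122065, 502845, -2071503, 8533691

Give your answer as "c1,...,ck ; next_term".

  a_4 = -4·5 + 0·1 + -3·-1 + -4·2 = -25
  a_5 = -4·-25 + 0·5 + -3·1 + -4·-1 = 101
  a_6 = -4·101 + 0·-25 + -3·5 + -4·1 = -423
  a_7 = -4·-423 + 0·101 + -3·-25 + -4·5 = 1747
  a_8 = -4·1747 + 0·-423 + -3·101 + -4·-25 = -7191
  a_9 = -4·-7191 + 0·1747 + -3·-423 + -4·101 = 29629
  a_10 = -4·29629 + 0·-7191 + -3·1747 + -4·-423 = -122065
  a_11 = -4·-122065 + 0·29629 + -3·-7191 + -4·1747 = 502845
  a_12 = -4·502845 + 0·-122065 + -3·29629 + -4·-7191 = -2071503
  a_13 = -4·-2071503 + 0·502845 + -3·-122065 + -4·29629 = 8533691
  a_14 = -4·8533691 + 0·-2071503 + -3·502845 + -4·-122065 = -35155039

-4,0,-3,-4 ; -35155039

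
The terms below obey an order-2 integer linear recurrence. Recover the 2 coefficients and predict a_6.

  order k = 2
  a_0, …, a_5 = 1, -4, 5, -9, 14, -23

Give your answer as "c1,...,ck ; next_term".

  a_2 = -1·-4 + 1·1 = 5
  a_3 = -1·5 + 1·-4 = -9
  a_4 = -1·-9 + 1·5 = 14
  a_5 = -1·14 + 1·-9 = -23
  a_6 = -1·-23 + 1·14 = 37

-1,1 ; 37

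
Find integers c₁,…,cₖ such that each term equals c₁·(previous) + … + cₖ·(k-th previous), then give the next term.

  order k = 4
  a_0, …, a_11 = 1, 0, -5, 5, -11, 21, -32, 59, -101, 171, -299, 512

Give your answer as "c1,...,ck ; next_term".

-1,1,-1,-1 ; -881

  a_4 = -1·5 + 1·-5 + -1·0 + -1·1 = -11
  a_5 = -1·-11 + 1·5 + -1·-5 + -1·0 = 21
  a_6 = -1·21 + 1·-11 + -1·5 + -1·-5 = -32
  a_7 = -1·-32 + 1·21 + -1·-11 + -1·5 = 59
  a_8 = -1·59 + 1·-32 + -1·21 + -1·-11 = -101
  a_9 = -1·-101 + 1·59 + -1·-32 + -1·21 = 171
  a_10 = -1·171 + 1·-101 + -1·59 + -1·-32 = -299
  a_11 = -1·-299 + 1·171 + -1·-101 + -1·59 = 512
  a_12 = -1·512 + 1·-299 + -1·171 + -1·-101 = -881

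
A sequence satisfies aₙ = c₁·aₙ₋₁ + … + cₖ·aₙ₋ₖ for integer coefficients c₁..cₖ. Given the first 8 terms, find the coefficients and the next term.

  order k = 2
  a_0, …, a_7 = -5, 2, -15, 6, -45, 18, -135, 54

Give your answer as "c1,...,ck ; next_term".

0,3 ; -405

  a_2 = 0·2 + 3·-5 = -15
  a_3 = 0·-15 + 3·2 = 6
  a_4 = 0·6 + 3·-15 = -45
  a_5 = 0·-45 + 3·6 = 18
  a_6 = 0·18 + 3·-45 = -135
  a_7 = 0·-135 + 3·18 = 54
  a_8 = 0·54 + 3·-135 = -405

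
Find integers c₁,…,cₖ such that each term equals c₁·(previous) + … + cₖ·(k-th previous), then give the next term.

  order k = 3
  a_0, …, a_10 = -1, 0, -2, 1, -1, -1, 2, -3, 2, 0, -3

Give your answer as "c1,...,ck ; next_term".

-1,0,1 ; 5

  a_3 = -1·-2 + 0·0 + 1·-1 = 1
  a_4 = -1·1 + 0·-2 + 1·0 = -1
  a_5 = -1·-1 + 0·1 + 1·-2 = -1
  a_6 = -1·-1 + 0·-1 + 1·1 = 2
  a_7 = -1·2 + 0·-1 + 1·-1 = -3
  a_8 = -1·-3 + 0·2 + 1·-1 = 2
  a_9 = -1·2 + 0·-3 + 1·2 = 0
  a_10 = -1·0 + 0·2 + 1·-3 = -3
  a_11 = -1·-3 + 0·0 + 1·2 = 5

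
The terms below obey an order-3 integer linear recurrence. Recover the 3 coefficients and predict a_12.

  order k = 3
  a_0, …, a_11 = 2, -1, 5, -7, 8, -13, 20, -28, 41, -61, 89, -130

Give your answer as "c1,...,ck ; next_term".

  a_3 = -1·5 + 0·-1 + -1·2 = -7
  a_4 = -1·-7 + 0·5 + -1·-1 = 8
  a_5 = -1·8 + 0·-7 + -1·5 = -13
  a_6 = -1·-13 + 0·8 + -1·-7 = 20
  a_7 = -1·20 + 0·-13 + -1·8 = -28
  a_8 = -1·-28 + 0·20 + -1·-13 = 41
  a_9 = -1·41 + 0·-28 + -1·20 = -61
  a_10 = -1·-61 + 0·41 + -1·-28 = 89
  a_11 = -1·89 + 0·-61 + -1·41 = -130
  a_12 = -1·-130 + 0·89 + -1·-61 = 191

-1,0,-1 ; 191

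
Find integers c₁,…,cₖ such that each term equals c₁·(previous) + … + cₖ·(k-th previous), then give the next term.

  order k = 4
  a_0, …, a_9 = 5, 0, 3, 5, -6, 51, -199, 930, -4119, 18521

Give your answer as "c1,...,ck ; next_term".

  a_4 = -4·5 + 3·3 + 4·0 + 1·5 = -6
  a_5 = -4·-6 + 3·5 + 4·3 + 1·0 = 51
  a_6 = -4·51 + 3·-6 + 4·5 + 1·3 = -199
  a_7 = -4·-199 + 3·51 + 4·-6 + 1·5 = 930
  a_8 = -4·930 + 3·-199 + 4·51 + 1·-6 = -4119
  a_9 = -4·-4119 + 3·930 + 4·-199 + 1·51 = 18521
  a_10 = -4·18521 + 3·-4119 + 4·930 + 1·-199 = -82920

-4,3,4,1 ; -82920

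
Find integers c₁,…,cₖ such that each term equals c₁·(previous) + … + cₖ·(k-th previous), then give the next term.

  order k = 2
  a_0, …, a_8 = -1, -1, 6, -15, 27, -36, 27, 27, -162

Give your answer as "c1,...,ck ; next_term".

-3,-3 ; 405

  a_2 = -3·-1 + -3·-1 = 6
  a_3 = -3·6 + -3·-1 = -15
  a_4 = -3·-15 + -3·6 = 27
  a_5 = -3·27 + -3·-15 = -36
  a_6 = -3·-36 + -3·27 = 27
  a_7 = -3·27 + -3·-36 = 27
  a_8 = -3·27 + -3·27 = -162
  a_9 = -3·-162 + -3·27 = 405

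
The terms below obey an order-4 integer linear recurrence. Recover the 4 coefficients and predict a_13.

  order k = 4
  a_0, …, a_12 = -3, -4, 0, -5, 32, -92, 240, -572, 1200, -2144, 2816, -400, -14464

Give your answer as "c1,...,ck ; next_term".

-4,-4,0,-4 ; 68032

  a_4 = -4·-5 + -4·0 + 0·-4 + -4·-3 = 32
  a_5 = -4·32 + -4·-5 + 0·0 + -4·-4 = -92
  a_6 = -4·-92 + -4·32 + 0·-5 + -4·0 = 240
  a_7 = -4·240 + -4·-92 + 0·32 + -4·-5 = -572
  a_8 = -4·-572 + -4·240 + 0·-92 + -4·32 = 1200
  a_9 = -4·1200 + -4·-572 + 0·240 + -4·-92 = -2144
  a_10 = -4·-2144 + -4·1200 + 0·-572 + -4·240 = 2816
  a_11 = -4·2816 + -4·-2144 + 0·1200 + -4·-572 = -400
  a_12 = -4·-400 + -4·2816 + 0·-2144 + -4·1200 = -14464
  a_13 = -4·-14464 + -4·-400 + 0·2816 + -4·-2144 = 68032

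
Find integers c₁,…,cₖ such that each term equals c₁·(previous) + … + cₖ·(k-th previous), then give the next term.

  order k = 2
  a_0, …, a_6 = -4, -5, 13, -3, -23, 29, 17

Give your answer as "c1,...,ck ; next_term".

  a_2 = -1·-5 + -2·-4 = 13
  a_3 = -1·13 + -2·-5 = -3
  a_4 = -1·-3 + -2·13 = -23
  a_5 = -1·-23 + -2·-3 = 29
  a_6 = -1·29 + -2·-23 = 17
  a_7 = -1·17 + -2·29 = -75

-1,-2 ; -75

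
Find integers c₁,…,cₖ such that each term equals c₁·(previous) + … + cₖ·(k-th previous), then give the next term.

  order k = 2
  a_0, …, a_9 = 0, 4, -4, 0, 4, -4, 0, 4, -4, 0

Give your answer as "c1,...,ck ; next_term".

  a_2 = -1·4 + -1·0 = -4
  a_3 = -1·-4 + -1·4 = 0
  a_4 = -1·0 + -1·-4 = 4
  a_5 = -1·4 + -1·0 = -4
  a_6 = -1·-4 + -1·4 = 0
  a_7 = -1·0 + -1·-4 = 4
  a_8 = -1·4 + -1·0 = -4
  a_9 = -1·-4 + -1·4 = 0
  a_10 = -1·0 + -1·-4 = 4

-1,-1 ; 4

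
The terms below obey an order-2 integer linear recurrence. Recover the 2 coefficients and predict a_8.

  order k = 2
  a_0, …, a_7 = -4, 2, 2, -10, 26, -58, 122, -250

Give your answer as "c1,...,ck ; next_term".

  a_2 = -3·2 + -2·-4 = 2
  a_3 = -3·2 + -2·2 = -10
  a_4 = -3·-10 + -2·2 = 26
  a_5 = -3·26 + -2·-10 = -58
  a_6 = -3·-58 + -2·26 = 122
  a_7 = -3·122 + -2·-58 = -250
  a_8 = -3·-250 + -2·122 = 506

-3,-2 ; 506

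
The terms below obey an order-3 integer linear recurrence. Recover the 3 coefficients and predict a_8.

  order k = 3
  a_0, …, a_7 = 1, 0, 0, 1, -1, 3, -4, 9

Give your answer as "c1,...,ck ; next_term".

  a_3 = -1·0 + 2·0 + 1·1 = 1
  a_4 = -1·1 + 2·0 + 1·0 = -1
  a_5 = -1·-1 + 2·1 + 1·0 = 3
  a_6 = -1·3 + 2·-1 + 1·1 = -4
  a_7 = -1·-4 + 2·3 + 1·-1 = 9
  a_8 = -1·9 + 2·-4 + 1·3 = -14

-1,2,1 ; -14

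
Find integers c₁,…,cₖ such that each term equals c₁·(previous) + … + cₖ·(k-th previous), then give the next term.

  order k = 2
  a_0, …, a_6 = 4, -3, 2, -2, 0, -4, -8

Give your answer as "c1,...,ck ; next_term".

  a_2 = 2·-3 + 2·4 = 2
  a_3 = 2·2 + 2·-3 = -2
  a_4 = 2·-2 + 2·2 = 0
  a_5 = 2·0 + 2·-2 = -4
  a_6 = 2·-4 + 2·0 = -8
  a_7 = 2·-8 + 2·-4 = -24

2,2 ; -24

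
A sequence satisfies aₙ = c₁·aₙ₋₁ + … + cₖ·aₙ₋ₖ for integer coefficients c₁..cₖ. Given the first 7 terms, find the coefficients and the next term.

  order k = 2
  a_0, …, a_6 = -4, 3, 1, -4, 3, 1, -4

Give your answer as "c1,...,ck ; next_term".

-1,-1 ; 3

  a_2 = -1·3 + -1·-4 = 1
  a_3 = -1·1 + -1·3 = -4
  a_4 = -1·-4 + -1·1 = 3
  a_5 = -1·3 + -1·-4 = 1
  a_6 = -1·1 + -1·3 = -4
  a_7 = -1·-4 + -1·1 = 3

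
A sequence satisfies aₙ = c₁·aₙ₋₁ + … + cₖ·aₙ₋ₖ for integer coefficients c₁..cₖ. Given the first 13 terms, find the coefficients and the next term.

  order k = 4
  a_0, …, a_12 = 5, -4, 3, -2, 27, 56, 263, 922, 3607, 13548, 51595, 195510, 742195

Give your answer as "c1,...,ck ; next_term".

  a_4 = 3·-2 + 3·3 + -1·-4 + 4·5 = 27
  a_5 = 3·27 + 3·-2 + -1·3 + 4·-4 = 56
  a_6 = 3·56 + 3·27 + -1·-2 + 4·3 = 263
  a_7 = 3·263 + 3·56 + -1·27 + 4·-2 = 922
  a_8 = 3·922 + 3·263 + -1·56 + 4·27 = 3607
  a_9 = 3·3607 + 3·922 + -1·263 + 4·56 = 13548
  a_10 = 3·13548 + 3·3607 + -1·922 + 4·263 = 51595
  a_11 = 3·51595 + 3·13548 + -1·3607 + 4·922 = 195510
  a_12 = 3·195510 + 3·51595 + -1·13548 + 4·3607 = 742195
  a_13 = 3·742195 + 3·195510 + -1·51595 + 4·13548 = 2815712

3,3,-1,4 ; 2815712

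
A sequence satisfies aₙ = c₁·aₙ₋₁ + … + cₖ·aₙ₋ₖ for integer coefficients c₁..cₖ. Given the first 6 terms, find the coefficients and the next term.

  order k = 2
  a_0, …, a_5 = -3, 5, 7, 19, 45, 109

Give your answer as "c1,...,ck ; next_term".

  a_2 = 2·5 + 1·-3 = 7
  a_3 = 2·7 + 1·5 = 19
  a_4 = 2·19 + 1·7 = 45
  a_5 = 2·45 + 1·19 = 109
  a_6 = 2·109 + 1·45 = 263

2,1 ; 263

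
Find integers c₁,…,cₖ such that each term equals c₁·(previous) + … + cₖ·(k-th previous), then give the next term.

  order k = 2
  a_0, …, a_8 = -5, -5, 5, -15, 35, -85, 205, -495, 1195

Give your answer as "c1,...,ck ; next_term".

  a_2 = -2·-5 + 1·-5 = 5
  a_3 = -2·5 + 1·-5 = -15
  a_4 = -2·-15 + 1·5 = 35
  a_5 = -2·35 + 1·-15 = -85
  a_6 = -2·-85 + 1·35 = 205
  a_7 = -2·205 + 1·-85 = -495
  a_8 = -2·-495 + 1·205 = 1195
  a_9 = -2·1195 + 1·-495 = -2885

-2,1 ; -2885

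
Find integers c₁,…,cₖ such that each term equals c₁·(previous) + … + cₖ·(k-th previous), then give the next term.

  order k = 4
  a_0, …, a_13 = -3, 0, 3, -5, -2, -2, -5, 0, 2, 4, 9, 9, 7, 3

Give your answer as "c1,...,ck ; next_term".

  a_4 = 1·-5 + 0·3 + 0·0 + -1·-3 = -2
  a_5 = 1·-2 + 0·-5 + 0·3 + -1·0 = -2
  a_6 = 1·-2 + 0·-2 + 0·-5 + -1·3 = -5
  a_7 = 1·-5 + 0·-2 + 0·-2 + -1·-5 = 0
  a_8 = 1·0 + 0·-5 + 0·-2 + -1·-2 = 2
  a_9 = 1·2 + 0·0 + 0·-5 + -1·-2 = 4
  a_10 = 1·4 + 0·2 + 0·0 + -1·-5 = 9
  a_11 = 1·9 + 0·4 + 0·2 + -1·0 = 9
  a_12 = 1·9 + 0·9 + 0·4 + -1·2 = 7
  a_13 = 1·7 + 0·9 + 0·9 + -1·4 = 3
  a_14 = 1·3 + 0·7 + 0·9 + -1·9 = -6

1,0,0,-1 ; -6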